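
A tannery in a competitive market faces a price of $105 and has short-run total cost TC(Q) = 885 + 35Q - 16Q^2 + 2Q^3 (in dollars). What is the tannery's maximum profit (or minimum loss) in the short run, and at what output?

Profit = -$297 at Q = 7

AVC = 35 - 16Q + 2Q^2 has its minimum $3 at Q = 4; price $105 clears that bar, so the firm operates.
With MC = 35 - 32Q + 6Q^2, P = MC on the upward-sloping part at Q* = 7.
TR = 105·7 = 735. TC = 885 + 147 = 1032. Profit = 735 − 1032 = -$297.
Shutting down would mean losing the fixed cost of $885, so operating at a loss of $297 is better by $588.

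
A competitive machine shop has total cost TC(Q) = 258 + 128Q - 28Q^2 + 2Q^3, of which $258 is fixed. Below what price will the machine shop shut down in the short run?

Short-run supply begins at min AVC. From VC = 128Q - 28Q^2 + 2Q^3, AVC = 128 - 28Q + 2Q^2.
At the minimum of AVC, MC = AVC. MC = 128 - 56Q + 6Q^2; setting MC = AVC gives 4Q^2 - 28Q = 0, so Q = 7. min AVC = 30.
The firm shuts down for any P below $30.

$30 per unit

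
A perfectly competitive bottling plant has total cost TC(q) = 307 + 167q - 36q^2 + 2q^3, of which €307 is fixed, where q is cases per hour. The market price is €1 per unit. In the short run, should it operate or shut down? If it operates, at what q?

Shut down

Variable cost is VC = 167q - 36q^2 + 2q^3, so AVC = VC/q = 167 - 36q + 2q^2 and MC = dTC/dq = 167 - 72q + 6q^2.
AVC is minimized where dAVC/dq = -36 + 4q = 0, at q = 9; min AVC = 167 - 36·9 + 2·9^2 = €5.
With P < min AVC (€1 < €5), every unit sold adds to the loss.
The firm minimizes its loss by shutting down and losing only its fixed cost of €307.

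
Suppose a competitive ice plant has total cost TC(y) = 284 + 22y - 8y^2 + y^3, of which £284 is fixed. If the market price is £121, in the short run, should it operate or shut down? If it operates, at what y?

Variable cost is VC = 22y - 8y^2 + y^3, so AVC = VC/y = 22 - 8y + y^2 and MC = dTC/dy = 22 - 16y + 3y^2.
The AVC parabola has its vertex at y = 8/2 = 4, where AVC = 22 - 8·4 + 4^2 = £6.
P = £121 exceeds min AVC = £6, so the firm stays open.
Solving P = MC: -99 - 16y + 3y^2 = 0 ⇒ y = -11/3 or 9. On the upward-sloping branch, y* = 9.
Check: AVC at y = 9 is £31 ≤ P, so revenue covers variable cost.
Profit = P·y − TC = 121·9 − 563 = £526.

Produce at y = 9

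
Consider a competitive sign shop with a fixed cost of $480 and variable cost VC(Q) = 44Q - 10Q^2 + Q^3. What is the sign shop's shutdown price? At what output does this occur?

$19 per unit, at Q = 5

The shutdown price is the minimum of AVC. VC = 44Q - 10Q^2 + Q^3, so AVC = 44 - 10Q + Q^2.
At the minimum of AVC, MC = AVC. MC = 44 - 20Q + 3Q^2; setting MC = AVC gives 2Q^2 - 10Q = 0, so Q = 5. min AVC = 19.
The firm shuts down for any P below $19.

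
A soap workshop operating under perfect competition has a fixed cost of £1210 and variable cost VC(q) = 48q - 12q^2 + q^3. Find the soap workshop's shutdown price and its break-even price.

Shutdown price = min AVC. AVC = 48 - 12q + q^2, with vertex at q = 6 and minimum £12.
ATC = 1210/q + 48 - 12q + q^2. Setting dATC/dq = −1210/q^2 − 12 + 2q = 0 gives q = 11 (since 2·11^3 − 12·11^2 = 1210).
min ATC = 1210/11 + 48 − 12·11 + 11^2 = £147. That is the break-even price.
Between these two prices the firm operates at a loss; above £147 it earns a profit.

Shutdown price = £12; break-even price = £147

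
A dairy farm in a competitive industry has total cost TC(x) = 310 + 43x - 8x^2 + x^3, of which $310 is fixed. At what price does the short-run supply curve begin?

$27 per unit

The firm shuts down when price falls below the minimum of average variable cost. AVC = VC/x = 43 - 8x + x^2.
At the minimum of AVC, MC = AVC. MC = 43 - 16x + 3x^2; setting MC = AVC gives 2x^2 - 8x = 0, so x = 4. min AVC = 27.
For P < $27 the firm produces nothing.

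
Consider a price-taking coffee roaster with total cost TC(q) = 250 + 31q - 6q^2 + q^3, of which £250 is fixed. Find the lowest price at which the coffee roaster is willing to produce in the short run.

The firm shuts down when price falls below the minimum of average variable cost. AVC = VC/q = 31 - 6q + q^2.
dAVC/dq = -6 + 2q = 0 gives q = 3. min AVC = 31 - 6·3 + 3^2 = 22.
For P < £22 the firm produces nothing.

£22 per unit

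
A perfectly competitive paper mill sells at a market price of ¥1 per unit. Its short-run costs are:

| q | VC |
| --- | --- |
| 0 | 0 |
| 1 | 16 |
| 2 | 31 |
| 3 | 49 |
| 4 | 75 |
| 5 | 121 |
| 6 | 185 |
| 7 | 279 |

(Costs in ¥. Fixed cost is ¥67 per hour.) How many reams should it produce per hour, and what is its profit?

q = 0 (shut down); profit = -¥67

Profit at each row (π = 1q − TC): q=0: -67; q=1: -82; q=2: -96; q=3: -113; q=4: -138; q=5: -183; q=6: -246; q=7: -339.
Profit is highest at q = 0. Equivalently, the lowest AVC in the table is 31/2 ≈ ¥15.50 at q = 2, and P = ¥1 falls below it — price never covers variable cost, so the firm shuts down and loses only its fixed cost.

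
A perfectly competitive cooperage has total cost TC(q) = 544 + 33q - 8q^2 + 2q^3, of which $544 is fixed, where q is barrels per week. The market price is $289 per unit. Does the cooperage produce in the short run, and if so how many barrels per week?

Variable cost is VC = 33q - 8q^2 + 2q^3, so AVC = VC/q = 33 - 8q + 2q^2 and MC = dTC/dq = 33 - 16q + 6q^2.
AVC hits its minimum where MC = AVC, at q = 2, giving min AVC = 33 - 8·2 + 2·2^2 = $25.
Since P = $289 ≥ min AVC = $25, price covers variable cost and the firm should produce.
P = MC gives -256 - 16q + 6q^2 = 0, with roots -16/3 and 8. Take the larger (rising MC): q* = 8.
Check: AVC at q = 8 is $97 ≤ P, so revenue covers variable cost.
Profit = P·q − TC = 289·8 − 1320 = $992.

Produce at q = 8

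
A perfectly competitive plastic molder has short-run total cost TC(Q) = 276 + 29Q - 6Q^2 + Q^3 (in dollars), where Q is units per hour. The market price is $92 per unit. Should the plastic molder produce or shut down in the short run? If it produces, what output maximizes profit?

Variable cost is VC = 29Q - 6Q^2 + Q^3, so AVC = VC/Q = 29 - 6Q + Q^2 and MC = dTC/dQ = 29 - 12Q + 3Q^2.
AVC is minimized where dAVC/dQ = -6 + 2Q = 0, at Q = 3; min AVC = 29 - 6·3 + 3^2 = $20.
Because $92 ≥ $20, revenue can cover variable cost; the firm operates.
Set P = MC: 92 = 29 - 12Q + 3Q^2 → -63 - 12Q + 3Q^2 = 0. The roots are Q = -3 and Q = 7; the profit-maximizing output is on the rising part of MC, so Q* = 7.
Check: AVC at Q = 7 is $36 ≤ P, so revenue covers variable cost.
Profit = P·Q − TC = 92·7 − 528 = $116.

Produce at Q = 7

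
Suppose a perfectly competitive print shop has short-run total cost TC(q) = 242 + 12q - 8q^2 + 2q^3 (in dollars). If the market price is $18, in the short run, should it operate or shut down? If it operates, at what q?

Produce at q = 3

Strip out fixed cost: VC = 12q - 8q^2 + 2q^3. Then AVC = 12 - 8q + 2q^2 and MC = 12 - 16q + 6q^2.
AVC hits its minimum where MC = AVC, at q = 2, giving min AVC = 12 - 8·2 + 2·2^2 = $4.
Since P = $18 ≥ min AVC = $4, price covers variable cost and the firm should produce.
Solving P = MC: -6 - 16q + 6q^2 = 0 ⇒ q = -1/3 or 3. On the upward-sloping branch, q* = 3.
Check: AVC at q = 3 is $6 ≤ P, so revenue covers variable cost.
Profit = P·q − TC = 18·3 − 260 = -$206, a loss, but smaller than the $242 fixed cost the firm would lose by shutting down.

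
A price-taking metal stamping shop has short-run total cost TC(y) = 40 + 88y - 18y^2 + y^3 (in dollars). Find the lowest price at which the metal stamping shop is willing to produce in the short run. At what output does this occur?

Short-run supply begins at min AVC. From VC = 88y - 18y^2 + y^3, AVC = 88 - 18y + y^2.
At the minimum of AVC, MC = AVC. MC = 88 - 36y + 3y^2; setting MC = AVC gives 2y^2 - 18y = 0, so y = 9. min AVC = 7.
So the shutdown price is $7.

$7 per unit, at y = 9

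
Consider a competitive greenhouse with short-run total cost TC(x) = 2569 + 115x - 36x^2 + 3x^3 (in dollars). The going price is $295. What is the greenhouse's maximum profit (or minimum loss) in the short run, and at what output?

AVC = 115 - 36x + 3x^2 has its minimum $7 at x = 6; price $295 clears that bar, so the firm operates.
MC = 115 - 72x + 9x^2. Setting P = MC and taking the root on the rising branch gives x* = 10.
TR = 295·10 = 2950. TC = 2569 + 550 = 3119. Profit = 2950 − 3119 = -$169.
That loss of $169 beats the $2569 the firm would lose by shutting down; producing recovers $2400 of fixed cost.

Profit = -$169 at x = 10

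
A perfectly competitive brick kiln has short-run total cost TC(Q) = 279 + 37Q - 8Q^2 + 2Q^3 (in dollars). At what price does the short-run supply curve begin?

Short-run supply begins at min AVC. From VC = 37Q - 8Q^2 + 2Q^3, AVC = 37 - 8Q + 2Q^2.
dAVC/dQ = -8 + 4Q = 0 gives Q = 2. min AVC = 37 - 8·2 + 2·2^2 = 29.
The firm shuts down for any P below $29.

$29 per unit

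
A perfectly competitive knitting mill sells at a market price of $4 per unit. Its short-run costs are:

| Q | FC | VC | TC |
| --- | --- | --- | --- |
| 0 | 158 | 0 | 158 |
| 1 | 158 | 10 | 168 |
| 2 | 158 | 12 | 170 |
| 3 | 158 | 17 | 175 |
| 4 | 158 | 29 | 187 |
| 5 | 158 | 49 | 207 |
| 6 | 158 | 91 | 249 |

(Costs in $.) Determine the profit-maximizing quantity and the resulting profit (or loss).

Tabulate TR − TC: Q=0: -158; Q=1: -164; Q=2: -162; Q=3: -163; Q=4: -171; Q=5: -187; Q=6: -225.
Profit is highest at Q = 0. Equivalently, the lowest AVC in the table is 17/3 ≈ $5.67 at Q = 3, and P = $4 falls below it — price never covers variable cost, so the firm shuts down and loses only its fixed cost.

Q = 0 (shut down); profit = -$158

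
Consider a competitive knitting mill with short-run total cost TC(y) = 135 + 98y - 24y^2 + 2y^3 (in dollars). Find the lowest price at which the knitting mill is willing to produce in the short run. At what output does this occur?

$26 per unit, at y = 6

The firm shuts down when price falls below the minimum of average variable cost. AVC = VC/y = 98 - 24y + 2y^2.
At the minimum of AVC, MC = AVC. MC = 98 - 48y + 6y^2; setting MC = AVC gives 4y^2 - 24y = 0, so y = 6. min AVC = 26.
For P < $26 the firm produces nothing.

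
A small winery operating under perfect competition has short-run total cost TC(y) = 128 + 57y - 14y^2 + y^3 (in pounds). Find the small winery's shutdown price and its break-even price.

Shutdown price = min AVC. AVC = 57 - 14y + y^2, with vertex at y = 7 and minimum £8.
ATC = 128/y + 57 - 14y + y^2. Setting dATC/dy = −128/y^2 − 14 + 2y = 0 gives y = 8 (since 2·8^3 − 14·8^2 = 128).
min ATC = 128/8 + 57 − 14·8 + 8^2 = £25. That is the break-even price.
Between these two prices the firm operates at a loss; above £25 it earns a profit.

Shutdown price = £8; break-even price = £25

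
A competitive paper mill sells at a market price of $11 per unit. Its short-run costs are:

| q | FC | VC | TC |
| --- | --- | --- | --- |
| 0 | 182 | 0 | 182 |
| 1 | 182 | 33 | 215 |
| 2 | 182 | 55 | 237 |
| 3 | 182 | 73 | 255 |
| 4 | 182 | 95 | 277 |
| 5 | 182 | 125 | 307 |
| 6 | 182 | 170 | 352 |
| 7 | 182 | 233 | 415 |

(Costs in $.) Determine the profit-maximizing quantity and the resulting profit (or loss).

Tabulate TR − TC: q=0: -182; q=1: -204; q=2: -215; q=3: -222; q=4: -233; q=5: -252; q=6: -286; q=7: -338.
Profit is highest at q = 0. Equivalently, the lowest AVC in the table is 95/4 ≈ $23.75 at q = 4, and P = $11 falls below it — price never covers variable cost, so the firm shuts down and loses only its fixed cost.

q = 0 (shut down); profit = -$182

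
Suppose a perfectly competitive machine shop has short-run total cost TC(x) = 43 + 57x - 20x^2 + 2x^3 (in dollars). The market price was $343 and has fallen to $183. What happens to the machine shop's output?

MC = 57 - 40x + 6x^2; the shutdown threshold is min AVC = $7 (at x = 5).
At P = $343 ≥ min AVC, set P = MC on the rising branch: x = 11.
At P = $183 ≥ min AVC, set P = MC: x = 9. The firm stays open but cuts output.

Output falls from 11 to 9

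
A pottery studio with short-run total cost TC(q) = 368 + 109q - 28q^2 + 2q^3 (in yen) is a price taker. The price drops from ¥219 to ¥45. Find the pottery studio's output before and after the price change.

MC = 109 - 56q + 6q^2; the shutdown threshold is min AVC = ¥11 (at q = 7).
With P = ¥219 above the shutdown price, P = MC gives q = 11.
At P = ¥45 ≥ min AVC, set P = MC: q = 8. The firm stays open but cuts output.

Output falls from 11 to 8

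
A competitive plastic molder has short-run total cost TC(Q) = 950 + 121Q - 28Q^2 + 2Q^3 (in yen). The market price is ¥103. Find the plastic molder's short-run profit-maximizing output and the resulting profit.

AVC = 121 - 28Q + 2Q^2 has its minimum ¥23 at Q = 7; price ¥103 clears that bar, so the firm operates.
With MC = 121 - 56Q + 6Q^2, P = MC on the upward-sloping part at Q* = 9.
TR = 103·9 = 927. TC = 950 + 279 = 1229. Profit = 927 − 1229 = -¥302.
Shutting down would mean losing the fixed cost of ¥950, so operating at a loss of ¥302 is better by ¥648.

Profit = -¥302 at Q = 9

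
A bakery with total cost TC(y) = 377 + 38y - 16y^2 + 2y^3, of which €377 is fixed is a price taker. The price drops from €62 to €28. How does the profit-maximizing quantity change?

AVC = 38 - 16y + 2y^2, minimized at y = 4 where min AVC = €6. MC = 38 - 32y + 6y^2.
With P = €62 above the shutdown price, P = MC gives y = 6.
At P = €28 ≥ min AVC, set P = MC: y = 5. The firm stays open but cuts output.

Output falls from 6 to 5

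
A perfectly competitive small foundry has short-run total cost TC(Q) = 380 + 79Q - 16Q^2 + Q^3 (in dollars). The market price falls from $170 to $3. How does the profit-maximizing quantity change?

Output falls from 13 to 0 (the firm shuts down)

AVC = 79 - 16Q + Q^2, minimized at Q = 8 where min AVC = $15. MC = 79 - 32Q + 3Q^2.
With P = $170 above the shutdown price, P = MC gives Q = 13.
At P = $3 < min AVC = $15, price no longer covers variable cost at any output, so the firm shuts down: Q = 0.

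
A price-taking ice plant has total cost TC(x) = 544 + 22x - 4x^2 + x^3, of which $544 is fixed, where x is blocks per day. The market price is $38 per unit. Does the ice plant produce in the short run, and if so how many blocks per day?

Strip out fixed cost: VC = 22x - 4x^2 + x^3. Then AVC = 22 - 4x + x^2 and MC = 22 - 8x + 3x^2.
AVC is minimized where dAVC/dx = -4 + 2x = 0, at x = 2; min AVC = 22 - 4·2 + 2^2 = $18.
Since P = $38 ≥ min AVC = $18, price covers variable cost and the firm should produce.
Solving P = MC: -16 - 8x + 3x^2 = 0 ⇒ x = -4/3 or 4. On the upward-sloping branch, x* = 4.
Check: AVC at x = 4 is $22 ≤ P, so revenue covers variable cost.
Profit = P·x − TC = 38·4 − 632 = -$480, a loss, but smaller than the $544 fixed cost the firm would lose by shutting down.

Produce at x = 4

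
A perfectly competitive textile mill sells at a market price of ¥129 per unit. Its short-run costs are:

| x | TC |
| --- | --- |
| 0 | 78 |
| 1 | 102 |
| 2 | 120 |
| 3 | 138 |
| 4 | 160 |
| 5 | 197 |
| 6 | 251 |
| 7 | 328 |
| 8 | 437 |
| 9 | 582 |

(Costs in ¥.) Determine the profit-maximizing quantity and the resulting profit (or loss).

Profit at each row (π = 129x − TC): x=0: -78; x=1: 27; x=2: 138; x=3: 249; x=4: 356; x=5: 448; x=6: 523; x=7: 575; x=8: 595; x=9: 579.
Profit is maximized at x = 8. AVC there is 359/8 = ¥44.88 ≤ P, so producing beats shutting down (which would give -¥78).

x = 8; profit = ¥595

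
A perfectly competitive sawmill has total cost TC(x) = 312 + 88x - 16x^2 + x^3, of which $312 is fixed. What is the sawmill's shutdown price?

Short-run supply begins at min AVC. From VC = 88x - 16x^2 + x^3, AVC = 88 - 16x + x^2.
dAVC/dx = -16 + 2x = 0 gives x = 8. min AVC = 88 - 16·8 + 8^2 = 24.
So the shutdown price is $24.

$24 per unit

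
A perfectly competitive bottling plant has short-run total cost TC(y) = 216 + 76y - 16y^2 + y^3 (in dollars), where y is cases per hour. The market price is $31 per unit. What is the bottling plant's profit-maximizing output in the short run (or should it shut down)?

Produce at y = 9

Variable cost is VC = 76y - 16y^2 + y^3, so AVC = VC/y = 76 - 16y + y^2 and MC = dTC/dy = 76 - 32y + 3y^2.
AVC is minimized where dAVC/dy = -16 + 2y = 0, at y = 8; min AVC = 76 - 16·8 + 8^2 = $12.
Since P = $31 ≥ min AVC = $12, price covers variable cost and the firm should produce.
Solving P = MC: 45 - 32y + 3y^2 = 0 ⇒ y = 5/3 or 9. On the upward-sloping branch, y* = 9.
Check: AVC at y = 9 is $13 ≤ P, so revenue covers variable cost.
Profit = P·y − TC = 31·9 − 333 = -$54, a loss, but smaller than the $216 fixed cost the firm would lose by shutting down.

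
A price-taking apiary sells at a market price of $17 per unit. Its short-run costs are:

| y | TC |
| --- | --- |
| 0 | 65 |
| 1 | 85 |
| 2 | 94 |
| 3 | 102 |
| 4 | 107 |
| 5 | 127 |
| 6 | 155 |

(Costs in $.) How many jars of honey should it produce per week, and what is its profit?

y = 4; profit = -$39

Tabulate TR − TC: y=0: -65; y=1: -68; y=2: -60; y=3: -51; y=4: -39; y=5: -42; y=6: -53.
Profit is maximized at y = 4. AVC there is 42/4 = $10.50 ≤ P, so producing beats shutting down (which would give -$65).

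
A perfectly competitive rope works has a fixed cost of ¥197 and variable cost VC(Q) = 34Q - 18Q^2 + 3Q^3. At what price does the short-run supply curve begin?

The firm shuts down when price falls below the minimum of average variable cost. AVC = VC/Q = 34 - 18Q + 3Q^2.
dAVC/dQ = -18 + 6Q = 0 gives Q = 3. min AVC = 34 - 18·3 + 3·3^2 = 7.
For P < ¥7 the firm produces nothing.

¥7 per unit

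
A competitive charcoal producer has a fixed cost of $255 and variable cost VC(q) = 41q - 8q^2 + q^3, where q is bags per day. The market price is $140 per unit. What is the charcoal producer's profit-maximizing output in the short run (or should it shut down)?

From TC, MC = TC'(q) = 41 - 16q + 3q^2 and AVC = VC/q = 41 - 8q + q^2.
AVC is minimized where dAVC/dq = -8 + 2q = 0, at q = 4; min AVC = 41 - 8·4 + 4^2 = $25.
Since P = $140 ≥ min AVC = $25, price covers variable cost and the firm should produce.
Solving P = MC: -99 - 16q + 3q^2 = 0 ⇒ q = -11/3 or 9. On the upward-sloping branch, q* = 9.
Check: AVC at q = 9 is $50 ≤ P, so revenue covers variable cost.
Profit = P·q − TC = 140·9 − 705 = $555.

Produce at q = 9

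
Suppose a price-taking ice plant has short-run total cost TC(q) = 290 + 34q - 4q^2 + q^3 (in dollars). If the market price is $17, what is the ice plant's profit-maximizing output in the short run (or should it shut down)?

From TC, MC = TC'(q) = 34 - 8q + 3q^2 and AVC = VC/q = 34 - 4q + q^2.
AVC hits its minimum where MC = AVC, at q = 2, giving min AVC = 34 - 4·2 + 2^2 = $30.
P = $17 lies below min AVC = $30; no output level covers variable cost.
The firm minimizes its loss by shutting down and losing only its fixed cost of $290.

Shut down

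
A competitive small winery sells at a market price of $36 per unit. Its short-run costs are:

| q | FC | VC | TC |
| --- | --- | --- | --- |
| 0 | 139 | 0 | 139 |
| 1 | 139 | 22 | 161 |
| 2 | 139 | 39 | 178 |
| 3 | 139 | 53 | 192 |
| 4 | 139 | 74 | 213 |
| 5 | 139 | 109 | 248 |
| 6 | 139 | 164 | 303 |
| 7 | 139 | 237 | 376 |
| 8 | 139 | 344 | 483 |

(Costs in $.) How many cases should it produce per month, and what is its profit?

q = 5; profit = -$68

Tabulate TR − TC: q=0: -139; q=1: -125; q=2: -106; q=3: -84; q=4: -69; q=5: -68; q=6: -87; q=7: -124; q=8: -195.
Profit is maximized at q = 5. AVC there is 109/5 = $21.80 ≤ P, so producing beats shutting down (which would give -$139).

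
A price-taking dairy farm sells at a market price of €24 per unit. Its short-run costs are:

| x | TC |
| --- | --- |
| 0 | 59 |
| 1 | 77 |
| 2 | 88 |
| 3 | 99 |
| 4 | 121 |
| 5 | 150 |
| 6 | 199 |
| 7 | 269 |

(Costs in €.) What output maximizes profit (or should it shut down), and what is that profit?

Profit at each row (π = 24x − TC): x=0: -59; x=1: -53; x=2: -40; x=3: -27; x=4: -25; x=5: -30; x=6: -55; x=7: -101.
Profit is maximized at x = 4. AVC there is 62/4 = €15.50 ≤ P, so producing beats shutting down (which would give -€59).

x = 4; profit = -€25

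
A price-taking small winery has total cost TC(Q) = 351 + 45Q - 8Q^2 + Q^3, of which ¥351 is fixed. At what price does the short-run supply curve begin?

¥29 per unit

Short-run supply begins at min AVC. From VC = 45Q - 8Q^2 + Q^3, AVC = 45 - 8Q + Q^2.
At the minimum of AVC, MC = AVC. MC = 45 - 16Q + 3Q^2; setting MC = AVC gives 2Q^2 - 8Q = 0, so Q = 4. min AVC = 29.
For P < ¥29 the firm produces nothing.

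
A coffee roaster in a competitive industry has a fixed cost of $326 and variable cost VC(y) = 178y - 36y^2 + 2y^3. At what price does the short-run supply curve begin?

The firm shuts down when price falls below the minimum of average variable cost. AVC = VC/y = 178 - 36y + 2y^2.
At the minimum of AVC, MC = AVC. MC = 178 - 72y + 6y^2; setting MC = AVC gives 4y^2 - 36y = 0, so y = 9. min AVC = 16.
So the shutdown price is $16.

$16 per unit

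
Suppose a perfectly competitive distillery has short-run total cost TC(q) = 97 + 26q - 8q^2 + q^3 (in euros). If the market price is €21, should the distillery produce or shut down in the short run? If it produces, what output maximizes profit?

From TC, MC = TC'(q) = 26 - 16q + 3q^2 and AVC = VC/q = 26 - 8q + q^2.
AVC hits its minimum where MC = AVC, at q = 4, giving min AVC = 26 - 8·4 + 4^2 = €10.
P = €21 exceeds min AVC = €10, so the firm stays open.
Set P = MC: 21 = 26 - 16q + 3q^2 → 5 - 16q + 3q^2 = 0. The roots are q = 1/3 and q = 5; the profit-maximizing output is on the rising part of MC, so q* = 5.
Check: AVC at q = 5 is €11 ≤ P, so revenue covers variable cost.
Profit = P·q − TC = 21·5 − 152 = -€47, a loss, but smaller than the €97 fixed cost the firm would lose by shutting down.

Produce at q = 5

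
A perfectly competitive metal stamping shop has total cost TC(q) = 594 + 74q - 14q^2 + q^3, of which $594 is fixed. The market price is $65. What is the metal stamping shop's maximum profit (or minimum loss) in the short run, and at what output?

Profit = -$270 at q = 9

AVC = 74 - 14q + q^2 has its minimum $25 at q = 7; price $65 clears that bar, so the firm operates.
With MC = 74 - 28q + 3q^2, P = MC on the upward-sloping part at q* = 9.
TR = 65·9 = 585. TC = 594 + 261 = 855. Profit = 585 − 855 = -$270.
That loss of $270 beats the $594 the firm would lose by shutting down; producing recovers $324 of fixed cost.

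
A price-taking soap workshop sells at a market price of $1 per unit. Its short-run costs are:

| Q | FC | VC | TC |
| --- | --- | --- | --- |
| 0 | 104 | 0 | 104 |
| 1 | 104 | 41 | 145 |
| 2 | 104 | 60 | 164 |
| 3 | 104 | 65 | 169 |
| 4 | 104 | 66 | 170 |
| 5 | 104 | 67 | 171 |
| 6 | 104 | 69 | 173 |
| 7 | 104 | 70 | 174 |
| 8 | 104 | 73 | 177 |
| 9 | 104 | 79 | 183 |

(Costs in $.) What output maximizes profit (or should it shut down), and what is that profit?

Q = 0 (shut down); profit = -$104

Compute π = P·Q − TC at each output: Q=0: -104; Q=1: -144; Q=2: -162; Q=3: -166; Q=4: -166; Q=5: -166; Q=6: -167; Q=7: -167; Q=8: -169; Q=9: -174.
Profit is highest at Q = 0. Equivalently, the lowest AVC in the table is 79/9 ≈ $8.78 at Q = 9, and P = $1 falls below it — price never covers variable cost, so the firm shuts down and loses only its fixed cost.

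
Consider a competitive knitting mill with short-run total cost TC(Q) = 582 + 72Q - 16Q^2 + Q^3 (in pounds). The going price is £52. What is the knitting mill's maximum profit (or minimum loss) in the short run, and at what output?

Profit = -£182 at Q = 10

AVC = 72 - 16Q + Q^2 has its minimum £8 at Q = 8; price £52 clears that bar, so the firm operates.
MC = 72 - 32Q + 3Q^2. Setting P = MC and taking the root on the rising branch gives Q* = 10.
TR = 52·10 = 520. TC = 582 + 120 = 702. Profit = 520 − 702 = -£182.
That loss of £182 beats the £582 the firm would lose by shutting down; producing recovers £400 of fixed cost.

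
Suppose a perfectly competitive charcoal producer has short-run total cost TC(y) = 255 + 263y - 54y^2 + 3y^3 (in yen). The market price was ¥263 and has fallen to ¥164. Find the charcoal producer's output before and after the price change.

Output falls from 12 to 11

AVC = 263 - 54y + 3y^2, minimized at y = 9 where min AVC = ¥20. MC = 263 - 108y + 9y^2.
At P = ¥263 ≥ min AVC, set P = MC on the rising branch: y = 12.
At P = ¥164 ≥ min AVC, set P = MC: y = 11. The firm stays open but cuts output.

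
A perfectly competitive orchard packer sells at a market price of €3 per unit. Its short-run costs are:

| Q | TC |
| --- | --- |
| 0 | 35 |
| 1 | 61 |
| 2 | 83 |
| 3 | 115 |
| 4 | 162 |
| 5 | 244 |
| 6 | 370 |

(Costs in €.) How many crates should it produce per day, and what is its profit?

Compute π = P·Q − TC at each output: Q=0: -35; Q=1: -58; Q=2: -77; Q=3: -106; Q=4: -150; Q=5: -229; Q=6: -352.
Profit is highest at Q = 0. Equivalently, the lowest AVC in the table is 48/2 ≈ €24 at Q = 2, and P = €3 falls below it — price never covers variable cost, so the firm shuts down and loses only its fixed cost.

Q = 0 (shut down); profit = -€35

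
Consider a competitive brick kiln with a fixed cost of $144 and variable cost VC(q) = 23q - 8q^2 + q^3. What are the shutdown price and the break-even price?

Shutdown price = min AVC. AVC = 23 - 8q + q^2, with vertex at q = 4 and minimum $7.
ATC = 144/q + 23 - 8q + q^2. Setting dATC/dq = −144/q^2 − 8 + 2q = 0 gives q = 6 (since 2·6^3 − 8·6^2 = 144).
min ATC = 144/6 + 23 − 8·6 + 6^2 = $35. That is the break-even price.
For $7 ≤ P < $35 the firm produces at a loss; below $7 it shuts down.

Shutdown price = $7; break-even price = $35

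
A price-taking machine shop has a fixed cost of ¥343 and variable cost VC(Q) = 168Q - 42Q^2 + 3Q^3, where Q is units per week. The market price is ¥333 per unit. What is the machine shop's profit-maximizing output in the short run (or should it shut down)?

Produce at Q = 11

Variable cost is VC = 168Q - 42Q^2 + 3Q^3, so AVC = VC/Q = 168 - 42Q + 3Q^2 and MC = dTC/dQ = 168 - 84Q + 9Q^2.
AVC hits its minimum where MC = AVC, at Q = 7, giving min AVC = 168 - 42·7 + 3·7^2 = ¥21.
Since P = ¥333 ≥ min AVC = ¥21, price covers variable cost and the firm should produce.
P = MC gives -165 - 84Q + 9Q^2 = 0, with roots -5/3 and 11. Take the larger (rising MC): Q* = 11.
Check: AVC at Q = 11 is ¥69 ≤ P, so revenue covers variable cost.
Profit = P·Q − TC = 333·11 − 1102 = ¥2561.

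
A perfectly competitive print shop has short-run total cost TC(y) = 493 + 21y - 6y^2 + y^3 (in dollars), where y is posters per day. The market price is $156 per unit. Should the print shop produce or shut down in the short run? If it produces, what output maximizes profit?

From TC, MC = TC'(y) = 21 - 12y + 3y^2 and AVC = VC/y = 21 - 6y + y^2.
AVC is minimized where dAVC/dy = -6 + 2y = 0, at y = 3; min AVC = 21 - 6·3 + 3^2 = $12.
P = $156 exceeds min AVC = $12, so the firm stays open.
P = MC gives -135 - 12y + 3y^2 = 0, with roots -5 and 9. Take the larger (rising MC): y* = 9.
Check: AVC at y = 9 is $48 ≤ P, so revenue covers variable cost.
Profit = P·y − TC = 156·9 − 925 = $479.

Produce at y = 9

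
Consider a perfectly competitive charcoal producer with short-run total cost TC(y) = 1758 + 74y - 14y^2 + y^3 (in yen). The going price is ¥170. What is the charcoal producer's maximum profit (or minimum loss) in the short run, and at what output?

Profit = -¥318 at y = 12

AVC = 74 - 14y + y^2 has its minimum ¥25 at y = 7; price ¥170 clears that bar, so the firm operates.
With MC = 74 - 28y + 3y^2, P = MC on the upward-sloping part at y* = 12.
TR = 170·12 = 2040. TC = 1758 + 600 = 2358. Profit = 2040 − 2358 = -¥318.
By producing, the firm covers all variable cost plus ¥1440 of fixed cost; shutting down would lose the full ¥1758.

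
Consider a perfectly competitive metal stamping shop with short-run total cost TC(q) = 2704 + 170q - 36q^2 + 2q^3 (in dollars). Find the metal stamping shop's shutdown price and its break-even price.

Shutdown price = $8; break-even price = $248

Shutdown price = min AVC. AVC = 170 - 36q + 2q^2, with vertex at q = 9 and minimum $8.
ATC = 2704/q + 170 - 36q + 2q^2. Setting dATC/dq = −2704/q^2 − 36 + 4q = 0 gives q = 13 (since 4·13^3 − 36·13^2 = 2704).
min ATC = 2704/13 + 170 − 36·13 + 2·13^2 = $248. That is the break-even price.
For $8 ≤ P < $248 the firm produces at a loss; below $8 it shuts down.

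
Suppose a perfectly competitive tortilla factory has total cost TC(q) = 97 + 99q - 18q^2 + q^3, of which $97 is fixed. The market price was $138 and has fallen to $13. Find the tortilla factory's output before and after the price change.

AVC = 99 - 18q + q^2, minimized at q = 9 where min AVC = $18. MC = 99 - 36q + 3q^2.
At P = $138 ≥ min AVC, set P = MC on the rising branch: q = 13.
At P = $13 < min AVC = $18, price no longer covers variable cost at any output, so the firm shuts down: q = 0.

Output falls from 13 to 0 (the firm shuts down)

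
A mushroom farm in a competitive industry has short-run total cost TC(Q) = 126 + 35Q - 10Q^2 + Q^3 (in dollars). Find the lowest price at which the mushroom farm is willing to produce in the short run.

The firm shuts down when price falls below the minimum of average variable cost. AVC = VC/Q = 35 - 10Q + Q^2.
dAVC/dQ = -10 + 2Q = 0 gives Q = 5. min AVC = 35 - 10·5 + 5^2 = 10.
For P < $10 the firm produces nothing.

$10 per unit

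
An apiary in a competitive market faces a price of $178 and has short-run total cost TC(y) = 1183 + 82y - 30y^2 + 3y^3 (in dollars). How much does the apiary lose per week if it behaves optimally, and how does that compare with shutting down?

AVC = 82 - 30y + 3y^2 has its minimum $7 at y = 5; price $178 clears that bar, so the firm operates.
With MC = 82 - 60y + 9y^2, P = MC on the upward-sloping part at y* = 8.
TR = 178·8 = 1424. TC = 1183 + 272 = 1455. Profit = 1424 − 1455 = -$31.
That loss of $31 beats the $1183 the firm would lose by shutting down; producing recovers $1152 of fixed cost.

Profit = -$31 at y = 8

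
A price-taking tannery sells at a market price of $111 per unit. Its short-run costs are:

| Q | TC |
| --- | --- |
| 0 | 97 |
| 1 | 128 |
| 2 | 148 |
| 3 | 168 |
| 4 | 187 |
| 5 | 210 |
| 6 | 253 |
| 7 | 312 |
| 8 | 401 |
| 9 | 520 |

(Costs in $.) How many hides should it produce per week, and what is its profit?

Q = 8; profit = $487

Tabulate TR − TC: Q=0: -97; Q=1: -17; Q=2: 74; Q=3: 165; Q=4: 257; Q=5: 345; Q=6: 413; Q=7: 465; Q=8: 487; Q=9: 479.
Profit is maximized at Q = 8. AVC there is 304/8 = $38 ≤ P, so producing beats shutting down (which would give -$97).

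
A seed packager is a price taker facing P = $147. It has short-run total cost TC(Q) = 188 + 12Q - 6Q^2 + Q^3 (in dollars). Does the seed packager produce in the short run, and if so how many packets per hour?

Produce at Q = 9

From TC, MC = TC'(Q) = 12 - 12Q + 3Q^2 and AVC = VC/Q = 12 - 6Q + Q^2.
AVC hits its minimum where MC = AVC, at Q = 3, giving min AVC = 12 - 6·3 + 3^2 = $3.
Since P = $147 ≥ min AVC = $3, price covers variable cost and the firm should produce.
Set P = MC: 147 = 12 - 12Q + 3Q^2 → -135 - 12Q + 3Q^2 = 0. The roots are Q = -5 and Q = 9; the profit-maximizing output is on the rising part of MC, so Q* = 9.
Check: AVC at Q = 9 is $39 ≤ P, so revenue covers variable cost.
Profit = P·Q − TC = 147·9 − 539 = $784.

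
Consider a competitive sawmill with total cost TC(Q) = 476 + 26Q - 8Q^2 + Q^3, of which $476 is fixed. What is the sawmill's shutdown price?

$10 per unit

The shutdown price is the minimum of AVC. VC = 26Q - 8Q^2 + Q^3, so AVC = 26 - 8Q + Q^2.
At the minimum of AVC, MC = AVC. MC = 26 - 16Q + 3Q^2; setting MC = AVC gives 2Q^2 - 8Q = 0, so Q = 4. min AVC = 10.
So the shutdown price is $10.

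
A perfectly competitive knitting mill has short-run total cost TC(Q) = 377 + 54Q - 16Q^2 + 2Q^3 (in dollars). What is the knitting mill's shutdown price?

Short-run supply begins at min AVC. From VC = 54Q - 16Q^2 + 2Q^3, AVC = 54 - 16Q + 2Q^2.
dAVC/dQ = -16 + 4Q = 0 gives Q = 4. min AVC = 54 - 16·4 + 2·4^2 = 22.
So the shutdown price is $22.

$22 per unit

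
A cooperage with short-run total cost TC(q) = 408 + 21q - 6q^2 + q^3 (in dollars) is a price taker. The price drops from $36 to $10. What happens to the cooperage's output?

Output falls from 5 to 0 (the firm shuts down)

AVC = 21 - 6q + q^2, minimized at q = 3 where min AVC = $12. MC = 21 - 12q + 3q^2.
With P = $36 above the shutdown price, P = MC gives q = 5.
At P = $10 < min AVC = $12, price no longer covers variable cost at any output, so the firm shuts down: q = 0.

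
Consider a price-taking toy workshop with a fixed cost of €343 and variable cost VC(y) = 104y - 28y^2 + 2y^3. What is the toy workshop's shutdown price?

€6 per unit

Short-run supply begins at min AVC. From VC = 104y - 28y^2 + 2y^3, AVC = 104 - 28y + 2y^2.
At the minimum of AVC, MC = AVC. MC = 104 - 56y + 6y^2; setting MC = AVC gives 4y^2 - 28y = 0, so y = 7. min AVC = 6.
The firm shuts down for any P below €6.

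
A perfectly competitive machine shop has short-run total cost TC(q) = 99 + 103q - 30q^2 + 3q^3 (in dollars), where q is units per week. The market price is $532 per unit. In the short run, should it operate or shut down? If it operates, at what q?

Variable cost is VC = 103q - 30q^2 + 3q^3, so AVC = VC/q = 103 - 30q + 3q^2 and MC = dTC/dq = 103 - 60q + 9q^2.
The AVC parabola has its vertex at q = 30/6 = 5, where AVC = 103 - 30·5 + 3·5^2 = $28.
P = $532 exceeds min AVC = $28, so the firm stays open.
Set P = MC: 532 = 103 - 60q + 9q^2 → -429 - 60q + 9q^2 = 0. The roots are q = -13/3 and q = 11; the profit-maximizing output is on the rising part of MC, so q* = 11.
Check: AVC at q = 11 is $136 ≤ P, so revenue covers variable cost.
Profit = P·q − TC = 532·11 − 1595 = $4257.

Produce at q = 11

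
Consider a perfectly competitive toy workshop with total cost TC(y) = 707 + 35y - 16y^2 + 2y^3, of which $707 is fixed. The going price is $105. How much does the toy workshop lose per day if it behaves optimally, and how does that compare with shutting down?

AVC = 35 - 16y + 2y^2 has its minimum $3 at y = 4; price $105 clears that bar, so the firm operates.
MC = 35 - 32y + 6y^2. Setting P = MC and taking the root on the rising branch gives y* = 7.
TR = 105·7 = 735. TC = 707 + 147 = 854. Profit = 735 − 854 = -$119.
Shutting down would mean losing the fixed cost of $707, so operating at a loss of $119 is better by $588.

Profit = -$119 at y = 7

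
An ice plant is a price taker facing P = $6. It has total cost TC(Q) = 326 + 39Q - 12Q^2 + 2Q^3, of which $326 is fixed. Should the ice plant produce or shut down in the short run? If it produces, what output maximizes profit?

From TC, MC = TC'(Q) = 39 - 24Q + 6Q^2 and AVC = VC/Q = 39 - 12Q + 2Q^2.
AVC is minimized where dAVC/dQ = -12 + 4Q = 0, at Q = 3; min AVC = 39 - 12·3 + 2·3^2 = $21.
With P < min AVC ($6 < $21), every unit sold adds to the loss.
The firm minimizes its loss by shutting down and losing only its fixed cost of $326.

Shut down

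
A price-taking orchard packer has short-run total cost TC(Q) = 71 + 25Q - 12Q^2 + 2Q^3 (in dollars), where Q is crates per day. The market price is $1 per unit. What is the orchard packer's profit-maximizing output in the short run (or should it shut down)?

Shut down

From TC, MC = TC'(Q) = 25 - 24Q + 6Q^2 and AVC = VC/Q = 25 - 12Q + 2Q^2.
AVC hits its minimum where MC = AVC, at Q = 3, giving min AVC = 25 - 12·3 + 2·3^2 = $7.
Since P = $1 < min AVC = $7, price fails to cover variable cost at any output.
The firm minimizes its loss by shutting down and losing only its fixed cost of $71.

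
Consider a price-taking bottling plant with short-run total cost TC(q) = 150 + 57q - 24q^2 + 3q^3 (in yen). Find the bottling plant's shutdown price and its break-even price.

Shutdown price = ¥9; break-even price = ¥42

Shutdown price = min AVC. AVC = 57 - 24q + 3q^2, with vertex at q = 4 and minimum ¥9.
ATC = 150/q + 57 - 24q + 3q^2. Setting dATC/dq = −150/q^2 − 24 + 6q = 0 gives q = 5 (since 6·5^3 − 24·5^2 = 150).
min ATC = 150/5 + 57 − 24·5 + 3·5^2 = ¥42. That is the break-even price.
Between these two prices the firm operates at a loss; above ¥42 it earns a profit.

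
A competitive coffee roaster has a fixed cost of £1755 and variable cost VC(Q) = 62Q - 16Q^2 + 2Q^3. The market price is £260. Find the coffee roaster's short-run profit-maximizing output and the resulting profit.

Profit = -£135 at Q = 9

AVC = 62 - 16Q + 2Q^2; min AVC = £30 at Q = 4. Since P = £260 ≥ min AVC, the firm produces.
MC = 62 - 32Q + 6Q^2. Setting P = MC and taking the root on the rising branch gives Q* = 9.
TR = 260·9 = 2340. TC = 1755 + 720 = 2475. Profit = 2340 − 2475 = -£135.
Shutting down would mean losing the fixed cost of £1755, so operating at a loss of £135 is better by £1620.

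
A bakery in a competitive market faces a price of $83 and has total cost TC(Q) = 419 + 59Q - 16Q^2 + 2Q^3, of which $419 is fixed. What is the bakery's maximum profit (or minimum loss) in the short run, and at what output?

AVC = 59 - 16Q + 2Q^2; min AVC = $27 at Q = 4. Since P = $83 ≥ min AVC, the firm produces.
With MC = 59 - 32Q + 6Q^2, P = MC on the upward-sloping part at Q* = 6.
TR = 83·6 = 498. TC = 419 + 210 = 629. Profit = 498 − 629 = -$131.
Shutting down would mean losing the fixed cost of $419, so operating at a loss of $131 is better by $288.

Profit = -$131 at Q = 6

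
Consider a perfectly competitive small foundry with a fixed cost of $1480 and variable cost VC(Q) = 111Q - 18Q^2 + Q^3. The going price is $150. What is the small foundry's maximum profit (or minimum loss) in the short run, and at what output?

Profit = -$128 at Q = 13

AVC = 111 - 18Q + Q^2; min AVC = $30 at Q = 9. Since P = $150 ≥ min AVC, the firm produces.
With MC = 111 - 36Q + 3Q^2, P = MC on the upward-sloping part at Q* = 13.
TR = 150·13 = 1950. TC = 1480 + 598 = 2078. Profit = 1950 − 2078 = -$128.
That loss of $128 beats the $1480 the firm would lose by shutting down; producing recovers $1352 of fixed cost.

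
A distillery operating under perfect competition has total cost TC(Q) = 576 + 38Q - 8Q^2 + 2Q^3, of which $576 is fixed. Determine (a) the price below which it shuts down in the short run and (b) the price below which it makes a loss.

Shutdown price = $30; break-even price = $158

AVC = 38 - 8Q + 2Q^2; minimized at Q = 2, giving min AVC = $30. That is the shutdown price.
ATC = 576/Q + 38 - 8Q + 2Q^2. Setting dATC/dQ = −576/Q^2 − 8 + 4Q = 0 gives Q = 6 (since 4·6^3 − 8·6^2 = 576).
min ATC = 576/6 + 38 − 8·6 + 2·6^2 = $158. That is the break-even price.
For $30 ≤ P < $158 the firm produces at a loss; below $30 it shuts down.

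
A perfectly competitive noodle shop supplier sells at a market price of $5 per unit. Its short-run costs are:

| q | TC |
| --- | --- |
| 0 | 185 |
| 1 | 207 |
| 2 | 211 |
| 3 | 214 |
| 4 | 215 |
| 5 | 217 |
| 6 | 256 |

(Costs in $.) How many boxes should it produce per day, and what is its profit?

q = 0 (shut down); profit = -$185

Tabulate TR − TC: q=0: -185; q=1: -202; q=2: -201; q=3: -199; q=4: -195; q=5: -192; q=6: -226.
Profit is highest at q = 0. Equivalently, the lowest AVC in the table is 32/5 ≈ $6.40 at q = 5, and P = $5 falls below it — price never covers variable cost, so the firm shuts down and loses only its fixed cost.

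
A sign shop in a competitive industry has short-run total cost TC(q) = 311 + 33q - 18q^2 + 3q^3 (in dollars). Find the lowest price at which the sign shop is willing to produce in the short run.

Short-run supply begins at min AVC. From VC = 33q - 18q^2 + 3q^3, AVC = 33 - 18q + 3q^2.
dAVC/dq = -18 + 6q = 0 gives q = 3. min AVC = 33 - 18·3 + 3·3^2 = 6.
So the shutdown price is $6.

$6 per unit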